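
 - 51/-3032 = 51/3032 = 0.02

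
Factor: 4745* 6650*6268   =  197782039000 = 2^3*5^3*7^1*13^1*19^1*73^1 * 1567^1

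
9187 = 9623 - 436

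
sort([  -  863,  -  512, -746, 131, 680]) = [ - 863, - 746, - 512,131, 680]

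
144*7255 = 1044720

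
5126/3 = 1708+2/3 = 1708.67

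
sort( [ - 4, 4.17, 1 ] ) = [ - 4, 1,4.17 ]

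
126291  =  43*2937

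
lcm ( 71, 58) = 4118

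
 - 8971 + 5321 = -3650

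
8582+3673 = 12255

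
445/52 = 8 + 29/52 = 8.56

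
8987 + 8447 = 17434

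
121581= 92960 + 28621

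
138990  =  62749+76241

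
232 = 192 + 40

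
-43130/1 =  - 43130 = - 43130.00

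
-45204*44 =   -  1988976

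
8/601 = 8/601= 0.01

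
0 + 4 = 4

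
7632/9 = 848  =  848.00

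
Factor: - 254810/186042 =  - 3^(-1)*5^1*83^1*101^ ( - 1 )=- 415/303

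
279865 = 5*55973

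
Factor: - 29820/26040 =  -2^( - 1) * 31^( - 1) * 71^1 = - 71/62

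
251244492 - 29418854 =221825638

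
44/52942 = 22/26471 = 0.00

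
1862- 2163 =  - 301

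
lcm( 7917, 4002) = 364182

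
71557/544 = 131 + 293/544 = 131.54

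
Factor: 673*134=90182 = 2^1*67^1*673^1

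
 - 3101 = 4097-7198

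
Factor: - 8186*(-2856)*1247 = 29153882352 = 2^4*3^1*7^1*17^1*29^1*43^1 * 4093^1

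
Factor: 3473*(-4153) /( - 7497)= 14423369/7497 = 3^( - 2 )*7^( - 2 )*17^( - 1 ) * 23^1 * 151^1 * 4153^1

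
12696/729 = 17 + 101/243= 17.42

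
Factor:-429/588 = -2^( - 2)*7^( - 2 )*11^1 * 13^1=- 143/196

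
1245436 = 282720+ 962716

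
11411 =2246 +9165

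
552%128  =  40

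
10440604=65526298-55085694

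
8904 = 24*371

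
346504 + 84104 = 430608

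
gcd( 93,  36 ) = 3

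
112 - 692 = -580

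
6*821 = 4926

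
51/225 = 17/75 = 0.23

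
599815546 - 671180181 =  - 71364635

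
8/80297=8/80297 = 0.00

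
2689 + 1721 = 4410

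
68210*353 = 24078130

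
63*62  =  3906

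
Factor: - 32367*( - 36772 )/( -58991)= - 2^2*3^1*29^1 * 317^1*10789^1 * 58991^( - 1) = - 1190199324/58991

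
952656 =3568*267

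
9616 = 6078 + 3538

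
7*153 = 1071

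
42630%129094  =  42630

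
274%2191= 274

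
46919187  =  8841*5307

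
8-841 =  - 833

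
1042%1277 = 1042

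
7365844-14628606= - 7262762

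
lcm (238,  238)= 238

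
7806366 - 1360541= 6445825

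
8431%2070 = 151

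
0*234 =0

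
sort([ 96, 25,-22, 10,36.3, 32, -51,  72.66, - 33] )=[-51,- 33,-22, 10, 25, 32, 36.3,72.66,96 ]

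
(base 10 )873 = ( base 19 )27i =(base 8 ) 1551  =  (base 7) 2355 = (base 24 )1c9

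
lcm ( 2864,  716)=2864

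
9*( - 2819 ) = - 25371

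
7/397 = 7/397= 0.02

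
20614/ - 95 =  - 20614/95  =  - 216.99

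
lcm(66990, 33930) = 2612610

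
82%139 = 82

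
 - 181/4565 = - 181/4565 = -  0.04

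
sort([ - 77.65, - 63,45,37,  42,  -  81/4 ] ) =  [-77.65, - 63, - 81/4, 37,42,45]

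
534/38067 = 178/12689 = 0.01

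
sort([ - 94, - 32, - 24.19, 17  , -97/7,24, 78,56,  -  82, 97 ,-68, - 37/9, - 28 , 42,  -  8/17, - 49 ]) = [ - 94, - 82, - 68, - 49 ,  -  32, - 28,  -  24.19, - 97/7,-37/9,-8/17 , 17,24, 42,56,78, 97 ] 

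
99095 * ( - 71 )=- 7035745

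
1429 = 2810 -1381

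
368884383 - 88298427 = 280585956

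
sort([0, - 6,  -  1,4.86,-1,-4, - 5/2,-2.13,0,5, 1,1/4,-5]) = [ - 6 , - 5, - 4, - 5/2, - 2.13 , - 1, - 1,  0,  0,1/4,  1,4.86, 5] 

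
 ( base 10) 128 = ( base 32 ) 40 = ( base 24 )58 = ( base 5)1003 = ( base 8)200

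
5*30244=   151220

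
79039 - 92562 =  - 13523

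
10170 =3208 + 6962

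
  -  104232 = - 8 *13029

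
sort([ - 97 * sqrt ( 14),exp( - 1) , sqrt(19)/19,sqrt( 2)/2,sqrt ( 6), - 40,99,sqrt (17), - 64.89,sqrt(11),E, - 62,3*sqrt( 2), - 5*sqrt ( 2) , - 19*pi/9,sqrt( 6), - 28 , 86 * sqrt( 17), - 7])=[- 97 * sqrt(14 ), - 64.89, - 62, - 40,-28, - 5*sqrt( 2),-7 , - 19*pi/9, sqrt( 19)/19, exp ( - 1 ),sqrt( 2)/2,sqrt(6 ),sqrt( 6), E, sqrt(11),  sqrt(17),3*sqrt ( 2),99,86*sqrt(17 ) ]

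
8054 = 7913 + 141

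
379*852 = 322908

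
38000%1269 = 1199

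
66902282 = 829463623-762561341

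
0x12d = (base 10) 301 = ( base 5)2201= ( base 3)102011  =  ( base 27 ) B4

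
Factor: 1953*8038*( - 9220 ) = -2^3*3^2*5^1*7^1*31^1 * 461^1*4019^1 = - 144737533080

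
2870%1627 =1243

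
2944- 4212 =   -  1268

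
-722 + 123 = - 599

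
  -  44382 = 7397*( - 6) 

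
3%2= 1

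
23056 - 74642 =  - 51586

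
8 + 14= 22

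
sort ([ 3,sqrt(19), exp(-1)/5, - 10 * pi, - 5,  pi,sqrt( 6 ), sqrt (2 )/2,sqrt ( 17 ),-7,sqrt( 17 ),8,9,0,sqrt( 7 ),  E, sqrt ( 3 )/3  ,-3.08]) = [ - 10*pi, - 7,  -  5, - 3.08, 0, exp ( -1 )/5, sqrt(3 )/3,sqrt(2 )/2, sqrt(6 ),sqrt(7 ), E, 3, pi, sqrt(17 ),sqrt( 17),sqrt( 19 ), 8,  9]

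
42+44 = 86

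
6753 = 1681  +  5072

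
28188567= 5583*5049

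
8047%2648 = 103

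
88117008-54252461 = 33864547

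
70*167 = 11690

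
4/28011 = 4/28011 = 0.00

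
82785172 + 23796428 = 106581600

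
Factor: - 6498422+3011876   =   - 3486546 = - 2^1*3^2*7^2*59^1 * 67^1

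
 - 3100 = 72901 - 76001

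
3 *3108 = 9324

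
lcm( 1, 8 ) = 8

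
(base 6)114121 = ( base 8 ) 23401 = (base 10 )9985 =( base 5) 304420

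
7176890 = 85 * 84434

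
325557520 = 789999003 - 464441483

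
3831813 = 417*9189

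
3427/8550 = 3427/8550 = 0.40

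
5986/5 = 1197 + 1/5 = 1197.20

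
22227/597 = 7409/199 = 37.23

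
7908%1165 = 918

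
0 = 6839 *0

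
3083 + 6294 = 9377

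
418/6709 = 418/6709 = 0.06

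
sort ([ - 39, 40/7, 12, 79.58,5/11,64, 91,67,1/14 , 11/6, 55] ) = [-39,1/14,5/11,11/6, 40/7, 12 , 55,64,67 , 79.58, 91 ]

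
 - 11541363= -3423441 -8117922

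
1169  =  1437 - 268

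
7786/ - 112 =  - 3893/56 = - 69.52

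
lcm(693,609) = 20097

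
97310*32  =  3113920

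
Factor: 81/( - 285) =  - 3^3*5^(  -  1)*19^( - 1) = -  27/95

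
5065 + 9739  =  14804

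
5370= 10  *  537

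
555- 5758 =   -  5203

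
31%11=9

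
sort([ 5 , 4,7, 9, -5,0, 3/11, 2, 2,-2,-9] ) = [  -  9, - 5,-2, 0, 3/11, 2,  2 , 4, 5,7,9 ] 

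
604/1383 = 604/1383 = 0.44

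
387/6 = 64  +  1/2 = 64.50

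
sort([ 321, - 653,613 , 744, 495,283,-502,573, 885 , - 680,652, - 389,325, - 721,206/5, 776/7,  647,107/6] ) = [ - 721 , - 680 ,  -  653, - 502,-389,  107/6 , 206/5,776/7, 283,  321 , 325, 495 , 573, 613,647 , 652, 744,885]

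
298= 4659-4361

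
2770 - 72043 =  - 69273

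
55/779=55/779 = 0.07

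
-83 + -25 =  - 108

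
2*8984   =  17968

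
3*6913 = 20739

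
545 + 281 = 826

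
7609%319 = 272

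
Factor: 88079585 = 5^1 * 11^1 * 1601447^1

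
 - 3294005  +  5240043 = 1946038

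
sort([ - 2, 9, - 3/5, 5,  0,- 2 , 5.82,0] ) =[ - 2, - 2, - 3/5 , 0,0,  5 , 5.82 , 9] 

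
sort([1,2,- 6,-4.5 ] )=[-6,-4.5, 1,2 ]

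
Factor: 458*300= 2^3 * 3^1*5^2*229^1=137400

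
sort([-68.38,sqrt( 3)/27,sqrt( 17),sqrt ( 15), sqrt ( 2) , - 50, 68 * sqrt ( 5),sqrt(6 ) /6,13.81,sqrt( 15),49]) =[  -  68.38, - 50,sqrt(3)/27,sqrt(6) /6,sqrt(2),sqrt(15),sqrt( 15),sqrt(17), 13.81, 49,  68 * sqrt(5) ] 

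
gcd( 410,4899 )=1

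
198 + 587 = 785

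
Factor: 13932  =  2^2*3^4*43^1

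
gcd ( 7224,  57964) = 172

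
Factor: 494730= 2^1*3^2*5^1*23^1*239^1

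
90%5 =0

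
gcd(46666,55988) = 2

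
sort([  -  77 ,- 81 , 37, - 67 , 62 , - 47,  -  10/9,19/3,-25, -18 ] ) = [ - 81 , - 77, -67 , - 47, - 25, - 18 , - 10/9,19/3,37,62 ] 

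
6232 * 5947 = 37061704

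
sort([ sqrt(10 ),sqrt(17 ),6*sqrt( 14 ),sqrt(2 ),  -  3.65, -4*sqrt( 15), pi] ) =[ - 4*sqrt ( 15), - 3.65,sqrt(2),pi,sqrt( 10 ), sqrt (17),6 *sqrt(14) ] 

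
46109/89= 518+7/89 = 518.08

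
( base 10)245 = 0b11110101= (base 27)92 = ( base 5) 1440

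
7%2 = 1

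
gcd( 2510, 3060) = 10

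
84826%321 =82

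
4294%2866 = 1428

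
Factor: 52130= 2^1*5^1*13^1*401^1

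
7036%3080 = 876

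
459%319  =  140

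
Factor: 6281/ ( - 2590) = -2^ ( - 1 )*5^(-1 )*7^( - 1) *11^1*37^( - 1)*571^1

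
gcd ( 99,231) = 33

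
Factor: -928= -2^5*29^1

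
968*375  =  363000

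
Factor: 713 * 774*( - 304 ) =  - 167766048 =-2^5 * 3^2*19^1 *23^1*31^1*43^1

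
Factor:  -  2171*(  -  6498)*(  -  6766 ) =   -  95449031028= -  2^2*3^2 *13^1 * 17^1*19^2*167^1  *199^1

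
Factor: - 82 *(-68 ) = 5576= 2^3*17^1*41^1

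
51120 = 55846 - 4726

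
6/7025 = 6/7025 = 0.00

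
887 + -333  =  554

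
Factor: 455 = 5^1*7^1*13^1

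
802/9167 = 802/9167= 0.09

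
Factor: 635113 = 19^1*33427^1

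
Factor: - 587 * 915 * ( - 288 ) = 154686240 = 2^5*3^3 *5^1* 61^1*587^1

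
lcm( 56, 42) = 168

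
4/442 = 2/221 = 0.01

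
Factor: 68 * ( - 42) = - 2^3*3^1*7^1*17^1=   -2856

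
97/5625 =97/5625 = 0.02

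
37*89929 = 3327373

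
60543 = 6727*9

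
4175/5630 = 835/1126 = 0.74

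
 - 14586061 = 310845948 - 325432009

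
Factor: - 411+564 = 3^2 * 17^1=153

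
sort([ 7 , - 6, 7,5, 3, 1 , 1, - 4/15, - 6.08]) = [ - 6.08,- 6, - 4/15,1 , 1, 3 , 5 , 7, 7] 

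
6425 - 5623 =802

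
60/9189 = 20/3063= 0.01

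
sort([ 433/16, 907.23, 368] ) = [433/16 , 368 , 907.23]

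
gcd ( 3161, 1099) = 1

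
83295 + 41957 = 125252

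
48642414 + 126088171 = 174730585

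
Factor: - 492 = - 2^2*3^1*41^1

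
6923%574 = 35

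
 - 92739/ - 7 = 92739/7 = 13248.43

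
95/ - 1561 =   -  1 + 1466/1561 = -  0.06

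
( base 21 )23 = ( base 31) 1E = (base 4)231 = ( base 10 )45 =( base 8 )55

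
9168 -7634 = 1534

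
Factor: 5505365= 5^1* 17^1*239^1*271^1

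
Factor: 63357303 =3^1*83^1* 254447^1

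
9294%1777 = 409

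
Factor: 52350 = 2^1*3^1*5^2*  349^1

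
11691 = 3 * 3897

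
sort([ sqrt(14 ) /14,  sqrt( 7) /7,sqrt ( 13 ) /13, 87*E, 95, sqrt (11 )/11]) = [ sqrt ( 14) /14,sqrt( 13)/13 , sqrt( 11)/11, sqrt( 7) /7,95,87*E ]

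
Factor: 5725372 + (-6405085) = -3^1*226571^1 = - 679713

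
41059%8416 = 7395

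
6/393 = 2/131=0.02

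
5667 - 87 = 5580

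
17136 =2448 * 7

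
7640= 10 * 764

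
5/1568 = 5/1568 = 0.00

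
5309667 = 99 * 53633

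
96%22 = 8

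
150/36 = 25/6= 4.17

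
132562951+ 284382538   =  416945489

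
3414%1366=682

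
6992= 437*16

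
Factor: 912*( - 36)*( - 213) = 2^6*3^4*19^1* 71^1 = 6993216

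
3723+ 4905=8628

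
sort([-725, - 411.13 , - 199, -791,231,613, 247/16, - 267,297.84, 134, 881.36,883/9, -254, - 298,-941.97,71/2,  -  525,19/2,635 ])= [ - 941.97, - 791,  -  725, - 525, - 411.13, - 298, - 267, - 254, - 199,19/2,247/16, 71/2,883/9 , 134,231, 297.84, 613,635  ,  881.36]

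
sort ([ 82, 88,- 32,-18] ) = [ - 32,-18,82, 88] 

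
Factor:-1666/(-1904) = 2^(-3 ) *7^1 = 7/8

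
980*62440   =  61191200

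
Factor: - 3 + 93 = 2^1*3^2*5^1 = 90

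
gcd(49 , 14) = 7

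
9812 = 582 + 9230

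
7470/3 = 2490  =  2490.00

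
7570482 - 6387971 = 1182511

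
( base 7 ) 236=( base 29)49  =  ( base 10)125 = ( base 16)7D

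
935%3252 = 935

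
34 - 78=  -  44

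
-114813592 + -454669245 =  - 569482837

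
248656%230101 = 18555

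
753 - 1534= - 781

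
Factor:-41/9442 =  - 2^( - 1)*41^1 * 4721^ (-1 ) 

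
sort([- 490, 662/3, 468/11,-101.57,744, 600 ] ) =[ - 490,-101.57, 468/11, 662/3, 600,744 ] 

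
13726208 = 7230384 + 6495824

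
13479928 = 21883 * 616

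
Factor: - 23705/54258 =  - 2^( - 1)*3^(-1)*5^1*11^1*431^1*9043^( - 1) 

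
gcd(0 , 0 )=0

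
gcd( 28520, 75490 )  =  10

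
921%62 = 53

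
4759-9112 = -4353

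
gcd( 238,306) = 34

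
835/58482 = 835/58482 = 0.01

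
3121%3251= 3121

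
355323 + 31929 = 387252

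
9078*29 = 263262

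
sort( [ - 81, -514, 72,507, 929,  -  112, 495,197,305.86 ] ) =[-514, - 112, - 81, 72, 197, 305.86,  495, 507,  929] 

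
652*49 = 31948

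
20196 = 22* 918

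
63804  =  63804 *1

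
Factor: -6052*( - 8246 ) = 49904792 = 2^3*7^1 * 17^1*19^1*31^1 * 89^1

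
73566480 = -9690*( - 7592) 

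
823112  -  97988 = 725124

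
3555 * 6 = 21330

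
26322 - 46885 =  - 20563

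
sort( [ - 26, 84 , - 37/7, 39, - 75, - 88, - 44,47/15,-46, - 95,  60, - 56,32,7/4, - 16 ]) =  [ - 95, - 88, - 75, - 56, - 46,-44, - 26, - 16, - 37/7 , 7/4, 47/15,32,39,  60, 84]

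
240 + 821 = 1061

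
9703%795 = 163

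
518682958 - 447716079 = 70966879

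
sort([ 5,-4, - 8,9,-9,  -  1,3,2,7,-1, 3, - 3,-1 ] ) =[ - 9, - 8 , - 4,- 3, - 1, - 1,  -  1,2,3,3, 5, 7, 9] 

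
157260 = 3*52420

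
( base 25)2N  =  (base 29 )2f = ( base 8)111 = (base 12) 61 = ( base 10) 73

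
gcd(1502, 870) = 2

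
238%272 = 238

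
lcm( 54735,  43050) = 3831450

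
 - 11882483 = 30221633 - 42104116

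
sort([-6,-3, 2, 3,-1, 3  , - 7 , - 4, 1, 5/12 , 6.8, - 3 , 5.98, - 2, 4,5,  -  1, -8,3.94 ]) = [ - 8,  -  7, - 6,-4, - 3, - 3, - 2 , - 1 , - 1,  5/12, 1, 2, 3,  3, 3.94 , 4, 5,5.98, 6.8]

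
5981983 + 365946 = 6347929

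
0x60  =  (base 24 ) 40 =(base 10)96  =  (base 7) 165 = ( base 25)3l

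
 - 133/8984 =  - 1+8851/8984 = - 0.01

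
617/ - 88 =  - 8 + 87/88 = -7.01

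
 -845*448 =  - 378560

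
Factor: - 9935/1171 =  - 5^1*1171^ ( - 1)*1987^1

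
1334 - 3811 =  - 2477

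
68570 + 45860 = 114430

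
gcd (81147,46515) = 3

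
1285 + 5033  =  6318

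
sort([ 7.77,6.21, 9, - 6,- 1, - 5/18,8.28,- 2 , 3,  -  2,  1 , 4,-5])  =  [ - 6,-5, - 2, - 2, - 1, - 5/18, 1, 3, 4 , 6.21, 7.77,8.28, 9]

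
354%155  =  44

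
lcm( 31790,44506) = 222530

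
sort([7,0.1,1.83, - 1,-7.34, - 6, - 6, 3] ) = [ - 7.34, - 6, - 6 , - 1, 0.1, 1.83,3, 7]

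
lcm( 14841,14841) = 14841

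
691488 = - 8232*( - 84)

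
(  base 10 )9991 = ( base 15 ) 2e61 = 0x2707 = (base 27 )DJ1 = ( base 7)41062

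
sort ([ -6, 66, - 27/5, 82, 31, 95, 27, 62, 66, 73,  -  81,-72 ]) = [-81, - 72,-6,  -  27/5,  27, 31, 62, 66 , 66, 73,  82,  95 ] 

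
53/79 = 53/79 = 0.67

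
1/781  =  1/781= 0.00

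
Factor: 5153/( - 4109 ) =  - 7^( - 1)*587^( - 1)*5153^1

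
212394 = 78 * 2723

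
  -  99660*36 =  - 3587760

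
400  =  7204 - 6804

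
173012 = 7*24716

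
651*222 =144522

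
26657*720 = 19193040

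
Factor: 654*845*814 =449840820 = 2^2*3^1*5^1*11^1 * 13^2*37^1* 109^1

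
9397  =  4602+4795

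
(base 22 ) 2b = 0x37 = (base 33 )1m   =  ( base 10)55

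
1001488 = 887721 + 113767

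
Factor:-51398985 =  -  3^1* 5^1 * 11^2*28319^1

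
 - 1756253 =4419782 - 6176035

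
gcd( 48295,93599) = 1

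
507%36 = 3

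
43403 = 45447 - 2044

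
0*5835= 0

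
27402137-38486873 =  - 11084736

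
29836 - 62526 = - 32690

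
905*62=56110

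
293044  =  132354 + 160690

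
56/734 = 28/367 = 0.08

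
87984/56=10998/7 = 1571.14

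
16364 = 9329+7035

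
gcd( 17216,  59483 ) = 1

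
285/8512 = 15/448 = 0.03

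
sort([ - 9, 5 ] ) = [ - 9, 5]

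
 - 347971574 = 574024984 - 921996558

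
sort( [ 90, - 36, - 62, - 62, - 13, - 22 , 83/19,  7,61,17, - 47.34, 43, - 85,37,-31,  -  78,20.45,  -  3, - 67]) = [ - 85 , - 78,-67 , - 62, - 62, -47.34,  -  36 , - 31,-22, - 13 ,-3 , 83/19,7,17,20.45 , 37, 43,61, 90]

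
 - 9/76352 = -1 + 76343/76352 =-0.00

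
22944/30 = 764 + 4/5 = 764.80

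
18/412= 9/206 = 0.04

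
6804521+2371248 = 9175769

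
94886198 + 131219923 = 226106121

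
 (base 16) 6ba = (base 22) 3c6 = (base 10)1722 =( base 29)21b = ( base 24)2NI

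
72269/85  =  72269/85 = 850.22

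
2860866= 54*52979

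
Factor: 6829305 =3^1*5^1 *7^1*193^1*337^1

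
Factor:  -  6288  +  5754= - 534 = - 2^1*3^1 *89^1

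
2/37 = 2/37 = 0.05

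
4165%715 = 590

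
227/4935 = 227/4935=0.05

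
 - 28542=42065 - 70607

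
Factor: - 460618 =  - 2^1*230309^1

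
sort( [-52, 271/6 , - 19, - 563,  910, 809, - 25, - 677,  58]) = [ - 677, - 563, - 52,-25, - 19, 271/6,58 , 809,910 ] 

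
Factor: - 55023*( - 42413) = 3^1* 7^1*73^1*83^1*18341^1 =2333690499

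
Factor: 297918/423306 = 13^(  -  1) * 67^ ( - 1 )*613^1 = 613/871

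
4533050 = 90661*50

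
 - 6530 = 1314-7844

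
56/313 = 56/313= 0.18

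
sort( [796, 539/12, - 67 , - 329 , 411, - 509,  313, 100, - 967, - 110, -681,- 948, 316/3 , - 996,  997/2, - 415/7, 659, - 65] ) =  [ - 996,  -  967, - 948, - 681, - 509, - 329,-110, - 67, - 65, - 415/7, 539/12, 100,316/3,  313,411, 997/2, 659,796] 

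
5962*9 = 53658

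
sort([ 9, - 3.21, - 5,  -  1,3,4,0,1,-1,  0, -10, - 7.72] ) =[ - 10, - 7.72, - 5,-3.21, - 1,-1 , 0,0,1,3 , 4,9] 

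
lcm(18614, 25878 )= 1060998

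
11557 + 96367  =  107924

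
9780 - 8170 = 1610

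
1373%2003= 1373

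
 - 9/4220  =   - 1 + 4211/4220 = - 0.00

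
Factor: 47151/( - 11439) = -169/41 = -13^2*41^(-1) 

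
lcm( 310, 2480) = 2480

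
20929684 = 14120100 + 6809584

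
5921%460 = 401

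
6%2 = 0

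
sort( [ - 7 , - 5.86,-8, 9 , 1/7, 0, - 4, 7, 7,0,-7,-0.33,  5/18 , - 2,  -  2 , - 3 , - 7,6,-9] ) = [ -9, - 8, - 7,  -  7,-7, - 5.86,-4,  -  3 , - 2, - 2,-0.33, 0,0,  1/7, 5/18, 6,7,  7, 9]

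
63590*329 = 20921110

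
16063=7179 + 8884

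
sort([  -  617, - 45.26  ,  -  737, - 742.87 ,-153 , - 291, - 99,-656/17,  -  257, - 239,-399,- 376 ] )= [ - 742.87, - 737,  -  617 ,- 399,- 376 , - 291 ,-257, - 239, - 153 , - 99,  -  45.26, - 656/17]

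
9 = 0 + 9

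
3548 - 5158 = - 1610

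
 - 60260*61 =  - 3675860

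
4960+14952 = 19912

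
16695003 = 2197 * 7599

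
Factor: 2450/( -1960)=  - 5/4  =  -2^(-2)*5^1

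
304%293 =11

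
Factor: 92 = 2^2*23^1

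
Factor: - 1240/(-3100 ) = 2/5 = 2^1*5^(-1 )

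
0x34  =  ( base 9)57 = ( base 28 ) 1o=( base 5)202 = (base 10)52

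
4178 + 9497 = 13675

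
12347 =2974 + 9373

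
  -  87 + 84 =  - 3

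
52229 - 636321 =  - 584092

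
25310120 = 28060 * 902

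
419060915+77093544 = 496154459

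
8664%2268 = 1860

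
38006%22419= 15587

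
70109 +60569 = 130678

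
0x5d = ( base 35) 2N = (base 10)93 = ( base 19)4h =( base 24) 3l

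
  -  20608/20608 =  - 1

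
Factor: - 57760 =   -  2^5 * 5^1 * 19^2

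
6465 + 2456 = 8921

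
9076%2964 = 184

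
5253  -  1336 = 3917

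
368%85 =28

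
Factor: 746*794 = 592324  =  2^2 *373^1*397^1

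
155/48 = 155/48 =3.23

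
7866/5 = 7866/5 = 1573.20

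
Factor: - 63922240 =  - 2^6*5^1*53^1*3769^1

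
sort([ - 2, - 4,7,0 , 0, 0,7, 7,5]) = [ -4,-2, 0, 0, 0, 5,7, 7,7 ] 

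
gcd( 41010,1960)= 10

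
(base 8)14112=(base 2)1100001001010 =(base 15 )1C98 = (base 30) 6r8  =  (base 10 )6218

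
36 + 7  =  43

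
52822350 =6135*8610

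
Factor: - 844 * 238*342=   -  2^4*3^2 * 7^1*17^1*19^1*211^1 = -68698224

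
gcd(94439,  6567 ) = 1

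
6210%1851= 657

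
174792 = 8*21849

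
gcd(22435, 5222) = 7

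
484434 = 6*80739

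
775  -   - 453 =1228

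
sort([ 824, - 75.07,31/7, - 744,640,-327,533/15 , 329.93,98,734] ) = [ - 744,-327 ,  -  75.07, 31/7,533/15, 98,329.93,640,734, 824 ] 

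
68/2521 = 68/2521=0.03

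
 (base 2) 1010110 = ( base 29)2S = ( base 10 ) 86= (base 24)3E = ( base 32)2m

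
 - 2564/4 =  - 641 = -  641.00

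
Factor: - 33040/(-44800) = 59/80 =2^(-4)*5^( - 1 )*59^1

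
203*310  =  62930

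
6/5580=1/930 = 0.00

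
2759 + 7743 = 10502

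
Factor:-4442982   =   - 2^1*3^1*31^1*23887^1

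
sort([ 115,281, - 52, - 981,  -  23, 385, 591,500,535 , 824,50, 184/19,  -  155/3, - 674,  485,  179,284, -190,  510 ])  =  [- 981, - 674, - 190,  -  52, - 155/3, - 23, 184/19 , 50,115,179 , 281,284,385,485,500,510,535, 591,824]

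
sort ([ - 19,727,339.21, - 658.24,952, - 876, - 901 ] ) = [ - 901, - 876, - 658.24, -19,339.21,727,952]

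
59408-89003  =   - 29595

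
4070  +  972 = 5042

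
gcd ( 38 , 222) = 2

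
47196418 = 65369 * 722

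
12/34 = 6/17 =0.35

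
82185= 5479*15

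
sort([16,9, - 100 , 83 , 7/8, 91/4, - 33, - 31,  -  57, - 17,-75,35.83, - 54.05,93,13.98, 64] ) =[ - 100, - 75, - 57, - 54.05, - 33, - 31, - 17, 7/8,9, 13.98,16,91/4, 35.83,64, 83 , 93]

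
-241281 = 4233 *( - 57)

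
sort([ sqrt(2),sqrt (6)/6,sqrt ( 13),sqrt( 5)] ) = [ sqrt(6 )/6,sqrt(2),  sqrt ( 5), sqrt(13 ) ]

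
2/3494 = 1/1747 = 0.00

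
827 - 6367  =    -  5540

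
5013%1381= 870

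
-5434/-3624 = 1 + 905/1812 = 1.50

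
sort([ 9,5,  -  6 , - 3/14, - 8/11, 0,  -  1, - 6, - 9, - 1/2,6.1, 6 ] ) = [ - 9,-6,-6, - 1, - 8/11 , - 1/2, - 3/14, 0, 5,6,  6.1,  9 ]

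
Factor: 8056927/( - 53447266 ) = - 2^( - 1)*19^( - 1 )*163^1*823^( - 1 )*  1709^( - 1)*49429^1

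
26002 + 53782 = 79784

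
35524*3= 106572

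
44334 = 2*22167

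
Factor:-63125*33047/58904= - 2086091875/58904 =-2^( - 3)*5^4*7^1*37^( - 1 )*101^1*199^( - 1 )*4721^1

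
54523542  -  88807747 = -34284205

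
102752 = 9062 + 93690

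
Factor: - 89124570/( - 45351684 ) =1650455/839846 =2^ ( - 1 ) *5^1*7^( - 1 )*41^1 * 83^1*97^1*239^( - 1)*251^( - 1 ) 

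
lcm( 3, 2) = 6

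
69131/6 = 11521+5/6 = 11521.83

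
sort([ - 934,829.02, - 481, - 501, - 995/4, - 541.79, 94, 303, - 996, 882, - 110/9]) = [ - 996, - 934, - 541.79 ,  -  501, - 481,-995/4, - 110/9,94 , 303,829.02,  882 ] 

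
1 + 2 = 3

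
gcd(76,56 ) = 4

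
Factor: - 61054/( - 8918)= 13^( - 1)*89^1 = 89/13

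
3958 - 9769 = -5811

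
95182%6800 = 6782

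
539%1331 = 539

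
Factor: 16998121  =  7^1*2428303^1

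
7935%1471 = 580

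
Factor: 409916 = 2^2*13^1 * 7883^1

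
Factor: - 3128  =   - 2^3*17^1*23^1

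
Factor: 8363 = 8363^1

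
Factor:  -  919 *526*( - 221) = 2^1*13^1 * 17^1 * 263^1*919^1 = 106830074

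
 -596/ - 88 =6+17/22 = 6.77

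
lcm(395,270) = 21330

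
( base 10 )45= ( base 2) 101101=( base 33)1c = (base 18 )29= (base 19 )27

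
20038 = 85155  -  65117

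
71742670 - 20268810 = 51473860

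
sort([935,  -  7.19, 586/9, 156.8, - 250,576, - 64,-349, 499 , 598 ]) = [ - 349, - 250,-64 ,-7.19, 586/9,156.8,499,  576,  598 , 935]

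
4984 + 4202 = 9186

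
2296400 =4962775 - 2666375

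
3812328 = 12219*312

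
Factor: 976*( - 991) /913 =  - 967216/913 = - 2^4*11^( - 1)*61^1*83^( - 1 )*991^1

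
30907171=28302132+2605039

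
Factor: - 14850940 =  - 2^2*5^1*13^1*57119^1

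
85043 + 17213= 102256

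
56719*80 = 4537520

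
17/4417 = 17/4417= 0.00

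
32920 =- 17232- - 50152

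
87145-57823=29322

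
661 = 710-49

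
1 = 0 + 1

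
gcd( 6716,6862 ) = 146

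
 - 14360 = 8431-22791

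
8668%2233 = 1969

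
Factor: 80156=2^2*29^1 * 691^1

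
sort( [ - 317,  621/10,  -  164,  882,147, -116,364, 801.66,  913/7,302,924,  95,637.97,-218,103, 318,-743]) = [ - 743, - 317, - 218, - 164, - 116,621/10,95, 103, 913/7,147  ,  302,318,364,  637.97,801.66,882,924 ]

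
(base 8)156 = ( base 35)35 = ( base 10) 110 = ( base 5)420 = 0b1101110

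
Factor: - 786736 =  - 2^4*49171^1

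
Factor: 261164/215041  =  436/359=2^2*109^1*359^( - 1 ) 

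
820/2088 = 205/522= 0.39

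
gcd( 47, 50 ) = 1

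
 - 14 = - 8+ - 6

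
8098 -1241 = 6857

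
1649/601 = 2+447/601=2.74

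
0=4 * 0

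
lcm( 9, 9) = 9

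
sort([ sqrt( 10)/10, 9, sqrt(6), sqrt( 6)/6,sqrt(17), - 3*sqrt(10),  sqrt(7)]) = [ - 3*sqrt(10),sqrt (10)/10, sqrt( 6 ) /6, sqrt( 6) , sqrt(7), sqrt( 17 ), 9 ] 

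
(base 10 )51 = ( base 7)102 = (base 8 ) 63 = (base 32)1J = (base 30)1l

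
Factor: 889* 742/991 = 2^1*7^2*53^1 * 127^1 * 991^( - 1) = 659638/991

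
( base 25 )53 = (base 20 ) 68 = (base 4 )2000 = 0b10000000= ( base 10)128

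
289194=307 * 942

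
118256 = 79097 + 39159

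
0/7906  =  0 = 0.00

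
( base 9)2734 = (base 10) 2056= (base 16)808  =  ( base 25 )376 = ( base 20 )52G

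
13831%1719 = 79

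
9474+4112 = 13586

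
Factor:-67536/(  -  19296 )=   2^(-1 )*7^1 =7/2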